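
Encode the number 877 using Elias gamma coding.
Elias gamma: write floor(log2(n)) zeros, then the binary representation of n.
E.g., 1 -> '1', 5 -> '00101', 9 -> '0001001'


num_bits = floor(log2(877)) + 1 = 10
leading_zeros = num_bits - 1 = 9
binary(877) = 1101101101

Elias gamma(877) = '000000000' + '1101101101' = 0000000001101101101 (19 bits)


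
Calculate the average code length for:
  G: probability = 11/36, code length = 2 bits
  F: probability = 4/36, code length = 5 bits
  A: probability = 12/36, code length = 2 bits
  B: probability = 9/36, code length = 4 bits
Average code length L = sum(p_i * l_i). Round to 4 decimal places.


Weighted contributions p_i * l_i:
  G: (11/36) * 2 = 22/36
  F: (4/36) * 5 = 20/36
  A: (12/36) * 2 = 24/36
  B: (9/36) * 4 = 36/36
Sum = (22 + 20 + 24 + 36)/36 = 102/36

L = 102/36 = 2.8333 bits/symbol


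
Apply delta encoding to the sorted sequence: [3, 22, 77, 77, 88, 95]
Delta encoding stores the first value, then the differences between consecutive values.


First value: 3
Deltas:
  22 - 3 = 19
  77 - 22 = 55
  77 - 77 = 0
  88 - 77 = 11
  95 - 88 = 7


Delta encoded: [3, 19, 55, 0, 11, 7]


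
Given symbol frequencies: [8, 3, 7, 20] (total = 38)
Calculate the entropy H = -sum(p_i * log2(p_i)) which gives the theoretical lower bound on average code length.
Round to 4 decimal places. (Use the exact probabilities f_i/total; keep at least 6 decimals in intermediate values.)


Per-symbol terms -p_i * log2(p_i) with p_i = f_i/38:
  p = 8/38 = 0.210526: log2(p) = -2.247928, -p*log2(p) = 0.473248
  p = 3/38 = 0.078947: log2(p) = -3.662965, -p*log2(p) = 0.289181
  p = 7/38 = 0.184211: log2(p) = -2.440573, -p*log2(p) = 0.449579
  p = 20/38 = 0.526316: log2(p) = -0.925999, -p*log2(p) = 0.487368
H = 0.473248 + 0.289181 + 0.449579 + 0.487368 = 1.699376

H = 1.6994 bits/symbol


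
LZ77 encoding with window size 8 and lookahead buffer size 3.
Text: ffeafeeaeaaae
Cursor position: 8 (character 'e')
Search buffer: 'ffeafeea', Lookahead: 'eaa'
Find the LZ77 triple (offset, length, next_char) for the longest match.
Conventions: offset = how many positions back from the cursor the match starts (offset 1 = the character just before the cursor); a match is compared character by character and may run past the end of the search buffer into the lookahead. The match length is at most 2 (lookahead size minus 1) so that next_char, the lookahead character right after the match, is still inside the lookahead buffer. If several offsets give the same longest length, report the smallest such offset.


Try each offset into the search buffer:
  offset=1 (pos 7, char 'a'): match length 0
  offset=2 (pos 6, char 'e'): match length 2
  offset=3 (pos 5, char 'e'): match length 1
  offset=4 (pos 4, char 'f'): match length 0
  offset=5 (pos 3, char 'a'): match length 0
  offset=6 (pos 2, char 'e'): match length 2
  offset=7 (pos 1, char 'f'): match length 0
  offset=8 (pos 0, char 'f'): match length 0
Longest match has length 2, found at offsets 2, 6; take the smallest, offset 2.
next_char = character at position 8 + 2 = 10 -> 'a'

Best match: offset=2, length=2 (matching 'ea' starting at position 6)
LZ77 triple: (2, 2, 'a')


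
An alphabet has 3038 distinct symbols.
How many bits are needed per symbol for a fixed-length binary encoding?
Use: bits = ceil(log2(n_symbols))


log2(3038) = 11.5689
Bracket: 2^11 = 2048 < 3038 <= 2^12 = 4096
So ceil(log2(3038)) = 12

bits = ceil(log2(3038)) = ceil(11.5689) = 12 bits


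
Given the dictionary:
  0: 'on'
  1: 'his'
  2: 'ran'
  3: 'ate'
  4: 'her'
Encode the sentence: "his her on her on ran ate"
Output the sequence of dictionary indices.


Look up each word in the dictionary:
  'his' -> 1
  'her' -> 4
  'on' -> 0
  'her' -> 4
  'on' -> 0
  'ran' -> 2
  'ate' -> 3

Encoded: [1, 4, 0, 4, 0, 2, 3]


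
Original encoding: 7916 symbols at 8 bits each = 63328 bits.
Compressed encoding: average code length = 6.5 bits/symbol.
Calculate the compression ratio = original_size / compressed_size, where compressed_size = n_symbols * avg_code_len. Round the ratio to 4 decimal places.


original_size = n_symbols * orig_bits = 7916 * 8 = 63328 bits
compressed_size = n_symbols * avg_code_len = 7916 * 6.5 = 51454.0 bits
ratio = original_size / compressed_size = 63328 / 51454.0 = 1.2308

Compression ratio = 1.2308


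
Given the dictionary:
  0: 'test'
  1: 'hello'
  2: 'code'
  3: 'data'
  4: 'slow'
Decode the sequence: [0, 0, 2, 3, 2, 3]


Look up each index in the dictionary:
  0 -> 'test'
  0 -> 'test'
  2 -> 'code'
  3 -> 'data'
  2 -> 'code'
  3 -> 'data'

Decoded: "test test code data code data"


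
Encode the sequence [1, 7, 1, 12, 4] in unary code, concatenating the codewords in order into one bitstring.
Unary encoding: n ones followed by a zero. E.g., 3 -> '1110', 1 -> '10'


Encode each number as n ones followed by a terminating 0:
  1 -> 10 (2 bits)
  7 -> 11111110 (8 bits)
  1 -> 10 (2 bits)
  12 -> 1111111111110 (13 bits)
  4 -> 11110 (5 bits)
Total length = 2 + 8 + 2 + 13 + 5 = 30 bits.

Unary([1, 7, 1, 12, 4]) = 101111111010111111111111011110 (30 bits)


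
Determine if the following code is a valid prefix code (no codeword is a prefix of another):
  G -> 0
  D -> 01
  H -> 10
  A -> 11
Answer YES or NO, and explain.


Checking each pair (does one codeword prefix another?):
  G='0' vs D='01': prefix -- VIOLATION

NO -- this is NOT a valid prefix code. G (0) is a prefix of D (01).


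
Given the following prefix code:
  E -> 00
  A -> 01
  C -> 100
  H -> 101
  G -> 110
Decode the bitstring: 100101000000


Decoding step by step:
Bits 100 -> C
Bits 101 -> H
Bits 00 -> E
Bits 00 -> E
Bits 00 -> E


Decoded message: CHEEE


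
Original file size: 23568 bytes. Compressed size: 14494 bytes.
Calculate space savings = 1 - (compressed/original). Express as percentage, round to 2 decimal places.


ratio = compressed/original = 14494/23568 = 0.614986
savings = 1 - ratio = 1 - 0.614986 = 0.385014
as a percentage: 0.385014 * 100 = 38.5%

Space savings = 1 - 14494/23568 = 38.5%


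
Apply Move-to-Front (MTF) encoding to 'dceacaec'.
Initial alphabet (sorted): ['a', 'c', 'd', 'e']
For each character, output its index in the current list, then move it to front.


MTF encoding:
'd': index 2 in ['a', 'c', 'd', 'e'] -> ['d', 'a', 'c', 'e']
'c': index 2 in ['d', 'a', 'c', 'e'] -> ['c', 'd', 'a', 'e']
'e': index 3 in ['c', 'd', 'a', 'e'] -> ['e', 'c', 'd', 'a']
'a': index 3 in ['e', 'c', 'd', 'a'] -> ['a', 'e', 'c', 'd']
'c': index 2 in ['a', 'e', 'c', 'd'] -> ['c', 'a', 'e', 'd']
'a': index 1 in ['c', 'a', 'e', 'd'] -> ['a', 'c', 'e', 'd']
'e': index 2 in ['a', 'c', 'e', 'd'] -> ['e', 'a', 'c', 'd']
'c': index 2 in ['e', 'a', 'c', 'd'] -> ['c', 'e', 'a', 'd']


Output: [2, 2, 3, 3, 2, 1, 2, 2]


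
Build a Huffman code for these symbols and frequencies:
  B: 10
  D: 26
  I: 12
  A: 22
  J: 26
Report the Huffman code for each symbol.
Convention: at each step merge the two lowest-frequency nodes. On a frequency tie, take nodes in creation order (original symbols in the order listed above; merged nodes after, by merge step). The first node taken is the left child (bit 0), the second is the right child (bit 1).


Huffman tree construction:
Step 1: Merge B(10) + I(12) = 22
Step 2: Merge A(22) + (B+I)(22) = 44
Step 3: Merge D(26) + J(26) = 52
Step 4: Merge (A+(B+I))(44) + (D+J)(52) = 96
Read each symbol's code off the tree from the root (left child = 0, right child = 1).

Codes:
  B: 010 (length 3)
  D: 10 (length 2)
  I: 011 (length 3)
  A: 00 (length 2)
  J: 11 (length 2)
Average code length: 214/96 = 2.2292 bits/symbol


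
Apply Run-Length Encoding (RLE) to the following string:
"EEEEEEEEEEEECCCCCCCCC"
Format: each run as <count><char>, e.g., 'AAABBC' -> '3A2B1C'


Scanning runs left to right:
  i=0: run of 'E' x 12 -> '12E'
  i=12: run of 'C' x 9 -> '9C'

RLE = 12E9C


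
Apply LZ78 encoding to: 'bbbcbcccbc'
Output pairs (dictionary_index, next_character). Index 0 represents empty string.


LZ78 encoding steps:
Dictionary: {0: ''}
Step 1: w='' (idx 0), next='b' -> output (0, 'b'), add 'b' as idx 1
Step 2: w='b' (idx 1), next='b' -> output (1, 'b'), add 'bb' as idx 2
Step 3: w='' (idx 0), next='c' -> output (0, 'c'), add 'c' as idx 3
Step 4: w='b' (idx 1), next='c' -> output (1, 'c'), add 'bc' as idx 4
Step 5: w='c' (idx 3), next='c' -> output (3, 'c'), add 'cc' as idx 5
Step 6: w='bc' (idx 4), end of input -> output (4, '')


Encoded: [(0, 'b'), (1, 'b'), (0, 'c'), (1, 'c'), (3, 'c'), (4, '')]


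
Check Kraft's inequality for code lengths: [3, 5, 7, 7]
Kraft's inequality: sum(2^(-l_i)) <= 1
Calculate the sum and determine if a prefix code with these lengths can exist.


Sum = 2^(-3) + 2^(-5) + 2^(-7) + 2^(-7)
    = 0.125 + 0.03125 + 0.0078125 + 0.0078125
    = 22/128 = 0.171875
Since 0.171875 <= 1, Kraft's inequality IS satisfied.
A prefix code with these lengths CAN exist.

Kraft sum = 0.171875. Satisfied.


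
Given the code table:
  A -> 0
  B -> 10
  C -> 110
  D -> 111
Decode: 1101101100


Decoding:
110 -> C
110 -> C
110 -> C
0 -> A


Result: CCCA


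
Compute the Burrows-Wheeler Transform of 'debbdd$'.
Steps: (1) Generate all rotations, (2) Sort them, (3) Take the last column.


Rotations (sorted):
  0: $debbdd -> last char: d
  1: bbdd$de -> last char: e
  2: bdd$deb -> last char: b
  3: d$debbd -> last char: d
  4: dd$debb -> last char: b
  5: debbdd$ -> last char: $
  6: ebbdd$d -> last char: d


BWT = debdb$d


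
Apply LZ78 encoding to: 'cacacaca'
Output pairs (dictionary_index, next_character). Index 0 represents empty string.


LZ78 encoding steps:
Dictionary: {0: ''}
Step 1: w='' (idx 0), next='c' -> output (0, 'c'), add 'c' as idx 1
Step 2: w='' (idx 0), next='a' -> output (0, 'a'), add 'a' as idx 2
Step 3: w='c' (idx 1), next='a' -> output (1, 'a'), add 'ca' as idx 3
Step 4: w='ca' (idx 3), next='c' -> output (3, 'c'), add 'cac' as idx 4
Step 5: w='a' (idx 2), end of input -> output (2, '')


Encoded: [(0, 'c'), (0, 'a'), (1, 'a'), (3, 'c'), (2, '')]


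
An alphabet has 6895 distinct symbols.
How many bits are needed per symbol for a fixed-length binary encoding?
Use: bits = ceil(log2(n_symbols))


log2(6895) = 12.7513
Bracket: 2^12 = 4096 < 6895 <= 2^13 = 8192
So ceil(log2(6895)) = 13

bits = ceil(log2(6895)) = ceil(12.7513) = 13 bits


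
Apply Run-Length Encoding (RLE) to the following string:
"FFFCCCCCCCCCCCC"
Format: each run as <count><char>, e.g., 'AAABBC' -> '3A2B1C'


Scanning runs left to right:
  i=0: run of 'F' x 3 -> '3F'
  i=3: run of 'C' x 12 -> '12C'

RLE = 3F12C


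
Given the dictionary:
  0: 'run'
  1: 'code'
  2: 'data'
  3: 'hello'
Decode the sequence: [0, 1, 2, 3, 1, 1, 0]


Look up each index in the dictionary:
  0 -> 'run'
  1 -> 'code'
  2 -> 'data'
  3 -> 'hello'
  1 -> 'code'
  1 -> 'code'
  0 -> 'run'

Decoded: "run code data hello code code run"


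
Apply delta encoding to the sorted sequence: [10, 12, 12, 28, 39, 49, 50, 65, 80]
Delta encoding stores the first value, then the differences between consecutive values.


First value: 10
Deltas:
  12 - 10 = 2
  12 - 12 = 0
  28 - 12 = 16
  39 - 28 = 11
  49 - 39 = 10
  50 - 49 = 1
  65 - 50 = 15
  80 - 65 = 15


Delta encoded: [10, 2, 0, 16, 11, 10, 1, 15, 15]


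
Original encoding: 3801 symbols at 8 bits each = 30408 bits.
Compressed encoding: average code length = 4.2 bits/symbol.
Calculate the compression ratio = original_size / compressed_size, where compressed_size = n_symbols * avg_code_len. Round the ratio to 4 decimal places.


original_size = n_symbols * orig_bits = 3801 * 8 = 30408 bits
compressed_size = n_symbols * avg_code_len = 3801 * 4.2 = 15964.2 bits
ratio = original_size / compressed_size = 30408 / 15964.2 = 1.9048

Compression ratio = 1.9048


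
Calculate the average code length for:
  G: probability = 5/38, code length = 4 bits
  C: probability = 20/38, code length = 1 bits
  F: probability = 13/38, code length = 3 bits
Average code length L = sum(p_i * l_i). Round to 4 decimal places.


Weighted contributions p_i * l_i:
  G: (5/38) * 4 = 20/38
  C: (20/38) * 1 = 20/38
  F: (13/38) * 3 = 39/38
Sum = (20 + 20 + 39)/38 = 79/38

L = 79/38 = 2.0789 bits/symbol


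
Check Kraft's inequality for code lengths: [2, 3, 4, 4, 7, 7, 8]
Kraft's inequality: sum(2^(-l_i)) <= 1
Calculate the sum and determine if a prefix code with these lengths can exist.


Sum = 2^(-2) + 2^(-3) + 2^(-4) + 2^(-4) + 2^(-7) + 2^(-7) + 2^(-8)
    = 0.25 + 0.125 + 0.0625 + 0.0625 + 0.0078125 + 0.0078125 + 0.00390625
    = 133/256 = 0.51953125
Since 0.51953125 <= 1, Kraft's inequality IS satisfied.
A prefix code with these lengths CAN exist.

Kraft sum = 0.51953125. Satisfied.


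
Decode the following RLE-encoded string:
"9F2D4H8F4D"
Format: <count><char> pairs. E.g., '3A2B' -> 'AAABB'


Expanding each <count><char> pair:
  9F -> 'FFFFFFFFF'
  2D -> 'DD'
  4H -> 'HHHH'
  8F -> 'FFFFFFFF'
  4D -> 'DDDD'

Decoded = FFFFFFFFFDDHHHHFFFFFFFFDDDD


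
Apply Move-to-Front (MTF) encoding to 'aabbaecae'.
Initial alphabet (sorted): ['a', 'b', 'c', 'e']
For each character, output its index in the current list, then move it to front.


MTF encoding:
'a': index 0 in ['a', 'b', 'c', 'e'] -> ['a', 'b', 'c', 'e']
'a': index 0 in ['a', 'b', 'c', 'e'] -> ['a', 'b', 'c', 'e']
'b': index 1 in ['a', 'b', 'c', 'e'] -> ['b', 'a', 'c', 'e']
'b': index 0 in ['b', 'a', 'c', 'e'] -> ['b', 'a', 'c', 'e']
'a': index 1 in ['b', 'a', 'c', 'e'] -> ['a', 'b', 'c', 'e']
'e': index 3 in ['a', 'b', 'c', 'e'] -> ['e', 'a', 'b', 'c']
'c': index 3 in ['e', 'a', 'b', 'c'] -> ['c', 'e', 'a', 'b']
'a': index 2 in ['c', 'e', 'a', 'b'] -> ['a', 'c', 'e', 'b']
'e': index 2 in ['a', 'c', 'e', 'b'] -> ['e', 'a', 'c', 'b']


Output: [0, 0, 1, 0, 1, 3, 3, 2, 2]


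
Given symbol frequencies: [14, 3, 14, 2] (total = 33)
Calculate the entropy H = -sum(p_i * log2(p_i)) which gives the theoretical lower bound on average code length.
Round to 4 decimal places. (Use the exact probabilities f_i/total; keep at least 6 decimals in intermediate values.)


Per-symbol terms -p_i * log2(p_i) with p_i = f_i/33:
  p = 14/33 = 0.424242: log2(p) = -1.237039, -p*log2(p) = 0.524805
  p = 3/33 = 0.090909: log2(p) = -3.459432, -p*log2(p) = 0.314494
  p = 14/33 = 0.424242: log2(p) = -1.237039, -p*log2(p) = 0.524805
  p = 2/33 = 0.060606: log2(p) = -4.044394, -p*log2(p) = 0.245115
H = 0.524805 + 0.314494 + 0.524805 + 0.245115 = 1.609219

H = 1.6092 bits/symbol


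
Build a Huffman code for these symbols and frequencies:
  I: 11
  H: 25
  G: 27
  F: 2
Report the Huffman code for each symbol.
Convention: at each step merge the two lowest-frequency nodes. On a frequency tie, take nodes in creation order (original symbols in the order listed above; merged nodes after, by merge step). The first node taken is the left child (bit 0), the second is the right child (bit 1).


Huffman tree construction:
Step 1: Merge F(2) + I(11) = 13
Step 2: Merge (F+I)(13) + H(25) = 38
Step 3: Merge G(27) + ((F+I)+H)(38) = 65
Read each symbol's code off the tree from the root (left child = 0, right child = 1).

Codes:
  I: 101 (length 3)
  H: 11 (length 2)
  G: 0 (length 1)
  F: 100 (length 3)
Average code length: 116/65 = 1.7846 bits/symbol


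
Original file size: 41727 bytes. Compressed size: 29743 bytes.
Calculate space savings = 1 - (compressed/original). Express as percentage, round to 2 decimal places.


ratio = compressed/original = 29743/41727 = 0.7128
savings = 1 - ratio = 1 - 0.7128 = 0.2872
as a percentage: 0.2872 * 100 = 28.72%

Space savings = 1 - 29743/41727 = 28.72%


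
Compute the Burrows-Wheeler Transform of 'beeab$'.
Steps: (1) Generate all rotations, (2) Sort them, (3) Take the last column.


Rotations (sorted):
  0: $beeab -> last char: b
  1: ab$bee -> last char: e
  2: b$beea -> last char: a
  3: beeab$ -> last char: $
  4: eab$be -> last char: e
  5: eeab$b -> last char: b


BWT = bea$eb


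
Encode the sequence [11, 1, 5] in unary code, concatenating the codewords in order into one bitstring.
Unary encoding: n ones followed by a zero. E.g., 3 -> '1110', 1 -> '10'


Encode each number as n ones followed by a terminating 0:
  11 -> 111111111110 (12 bits)
  1 -> 10 (2 bits)
  5 -> 111110 (6 bits)
Total length = 12 + 2 + 6 = 20 bits.

Unary([11, 1, 5]) = 11111111111010111110 (20 bits)


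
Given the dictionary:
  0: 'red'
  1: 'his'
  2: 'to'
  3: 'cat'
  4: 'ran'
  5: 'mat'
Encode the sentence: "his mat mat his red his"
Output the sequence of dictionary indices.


Look up each word in the dictionary:
  'his' -> 1
  'mat' -> 5
  'mat' -> 5
  'his' -> 1
  'red' -> 0
  'his' -> 1

Encoded: [1, 5, 5, 1, 0, 1]


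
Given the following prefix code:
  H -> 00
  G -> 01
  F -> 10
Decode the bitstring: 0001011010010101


Decoding step by step:
Bits 00 -> H
Bits 01 -> G
Bits 01 -> G
Bits 10 -> F
Bits 10 -> F
Bits 01 -> G
Bits 01 -> G
Bits 01 -> G


Decoded message: HGGFFGGG


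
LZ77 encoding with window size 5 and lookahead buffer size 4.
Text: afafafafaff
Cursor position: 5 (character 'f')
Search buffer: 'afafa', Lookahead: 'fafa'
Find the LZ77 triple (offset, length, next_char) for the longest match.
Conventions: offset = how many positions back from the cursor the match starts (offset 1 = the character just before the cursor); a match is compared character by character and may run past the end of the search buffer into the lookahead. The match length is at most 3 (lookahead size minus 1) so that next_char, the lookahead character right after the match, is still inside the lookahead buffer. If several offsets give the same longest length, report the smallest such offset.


Try each offset into the search buffer:
  offset=1 (pos 4, char 'a'): match length 0
  offset=2 (pos 3, char 'f'): match length 3
  offset=3 (pos 2, char 'a'): match length 0
  offset=4 (pos 1, char 'f'): match length 3
  offset=5 (pos 0, char 'a'): match length 0
Longest match has length 3, found at offsets 2, 4; take the smallest, offset 2.
next_char = character at position 5 + 3 = 8 -> 'a'

Best match: offset=2, length=3 (matching 'faf' starting at position 3)
LZ77 triple: (2, 3, 'a')


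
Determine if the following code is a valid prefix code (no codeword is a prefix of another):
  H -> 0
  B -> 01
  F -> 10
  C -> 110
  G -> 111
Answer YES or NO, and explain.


Checking each pair (does one codeword prefix another?):
  H='0' vs B='01': prefix -- VIOLATION

NO -- this is NOT a valid prefix code. H (0) is a prefix of B (01).


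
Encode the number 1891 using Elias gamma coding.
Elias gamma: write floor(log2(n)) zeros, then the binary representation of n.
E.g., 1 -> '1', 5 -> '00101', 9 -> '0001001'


num_bits = floor(log2(1891)) + 1 = 11
leading_zeros = num_bits - 1 = 10
binary(1891) = 11101100011

Elias gamma(1891) = '0000000000' + '11101100011' = 000000000011101100011 (21 bits)


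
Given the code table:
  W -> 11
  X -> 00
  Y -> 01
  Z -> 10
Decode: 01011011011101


Decoding:
01 -> Y
01 -> Y
10 -> Z
11 -> W
01 -> Y
11 -> W
01 -> Y


Result: YYZWYWY


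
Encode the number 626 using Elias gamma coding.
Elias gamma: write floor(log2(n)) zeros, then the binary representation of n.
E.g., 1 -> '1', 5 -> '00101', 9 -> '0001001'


num_bits = floor(log2(626)) + 1 = 10
leading_zeros = num_bits - 1 = 9
binary(626) = 1001110010

Elias gamma(626) = '000000000' + '1001110010' = 0000000001001110010 (19 bits)


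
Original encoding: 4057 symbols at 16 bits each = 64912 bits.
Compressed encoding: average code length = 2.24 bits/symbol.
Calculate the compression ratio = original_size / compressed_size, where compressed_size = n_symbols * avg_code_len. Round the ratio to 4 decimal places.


original_size = n_symbols * orig_bits = 4057 * 16 = 64912 bits
compressed_size = n_symbols * avg_code_len = 4057 * 2.24 = 9087.68 bits
ratio = original_size / compressed_size = 64912 / 9087.68 = 7.1429

Compression ratio = 7.1429


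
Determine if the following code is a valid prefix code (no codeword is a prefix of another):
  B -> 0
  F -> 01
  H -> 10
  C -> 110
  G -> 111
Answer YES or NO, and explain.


Checking each pair (does one codeword prefix another?):
  B='0' vs F='01': prefix -- VIOLATION

NO -- this is NOT a valid prefix code. B (0) is a prefix of F (01).


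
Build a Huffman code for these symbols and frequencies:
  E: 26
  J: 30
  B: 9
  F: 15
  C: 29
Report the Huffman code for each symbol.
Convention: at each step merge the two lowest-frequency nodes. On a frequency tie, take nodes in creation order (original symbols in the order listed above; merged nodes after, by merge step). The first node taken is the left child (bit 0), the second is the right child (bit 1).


Huffman tree construction:
Step 1: Merge B(9) + F(15) = 24
Step 2: Merge (B+F)(24) + E(26) = 50
Step 3: Merge C(29) + J(30) = 59
Step 4: Merge ((B+F)+E)(50) + (C+J)(59) = 109
Read each symbol's code off the tree from the root (left child = 0, right child = 1).

Codes:
  E: 01 (length 2)
  J: 11 (length 2)
  B: 000 (length 3)
  F: 001 (length 3)
  C: 10 (length 2)
Average code length: 242/109 = 2.2202 bits/symbol


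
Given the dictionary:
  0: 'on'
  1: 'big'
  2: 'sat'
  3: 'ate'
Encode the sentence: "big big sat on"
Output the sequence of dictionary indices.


Look up each word in the dictionary:
  'big' -> 1
  'big' -> 1
  'sat' -> 2
  'on' -> 0

Encoded: [1, 1, 2, 0]


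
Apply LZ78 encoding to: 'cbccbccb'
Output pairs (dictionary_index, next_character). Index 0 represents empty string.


LZ78 encoding steps:
Dictionary: {0: ''}
Step 1: w='' (idx 0), next='c' -> output (0, 'c'), add 'c' as idx 1
Step 2: w='' (idx 0), next='b' -> output (0, 'b'), add 'b' as idx 2
Step 3: w='c' (idx 1), next='c' -> output (1, 'c'), add 'cc' as idx 3
Step 4: w='b' (idx 2), next='c' -> output (2, 'c'), add 'bc' as idx 4
Step 5: w='c' (idx 1), next='b' -> output (1, 'b'), add 'cb' as idx 5


Encoded: [(0, 'c'), (0, 'b'), (1, 'c'), (2, 'c'), (1, 'b')]


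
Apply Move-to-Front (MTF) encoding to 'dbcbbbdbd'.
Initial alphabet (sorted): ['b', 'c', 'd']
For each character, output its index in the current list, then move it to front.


MTF encoding:
'd': index 2 in ['b', 'c', 'd'] -> ['d', 'b', 'c']
'b': index 1 in ['d', 'b', 'c'] -> ['b', 'd', 'c']
'c': index 2 in ['b', 'd', 'c'] -> ['c', 'b', 'd']
'b': index 1 in ['c', 'b', 'd'] -> ['b', 'c', 'd']
'b': index 0 in ['b', 'c', 'd'] -> ['b', 'c', 'd']
'b': index 0 in ['b', 'c', 'd'] -> ['b', 'c', 'd']
'd': index 2 in ['b', 'c', 'd'] -> ['d', 'b', 'c']
'b': index 1 in ['d', 'b', 'c'] -> ['b', 'd', 'c']
'd': index 1 in ['b', 'd', 'c'] -> ['d', 'b', 'c']


Output: [2, 1, 2, 1, 0, 0, 2, 1, 1]


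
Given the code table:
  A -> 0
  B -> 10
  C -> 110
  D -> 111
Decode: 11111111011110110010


Decoding:
111 -> D
111 -> D
110 -> C
111 -> D
10 -> B
110 -> C
0 -> A
10 -> B


Result: DDCDBCAB


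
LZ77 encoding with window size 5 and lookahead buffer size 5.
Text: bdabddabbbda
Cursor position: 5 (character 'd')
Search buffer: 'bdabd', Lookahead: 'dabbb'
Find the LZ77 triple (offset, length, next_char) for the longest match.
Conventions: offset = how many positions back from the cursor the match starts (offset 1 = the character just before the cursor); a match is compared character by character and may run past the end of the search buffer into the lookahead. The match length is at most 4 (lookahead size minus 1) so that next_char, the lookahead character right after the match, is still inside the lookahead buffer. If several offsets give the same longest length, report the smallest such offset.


Try each offset into the search buffer:
  offset=1 (pos 4, char 'd'): match length 1
  offset=2 (pos 3, char 'b'): match length 0
  offset=3 (pos 2, char 'a'): match length 0
  offset=4 (pos 1, char 'd'): match length 3
  offset=5 (pos 0, char 'b'): match length 0
Longest match has length 3 at offset 4.
next_char = character at position 5 + 3 = 8 -> 'b'

Best match: offset=4, length=3 (matching 'dab' starting at position 1)
LZ77 triple: (4, 3, 'b')


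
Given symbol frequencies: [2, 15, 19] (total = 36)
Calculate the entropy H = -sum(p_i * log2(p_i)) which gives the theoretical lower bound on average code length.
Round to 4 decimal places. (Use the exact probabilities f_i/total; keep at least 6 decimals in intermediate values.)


Per-symbol terms -p_i * log2(p_i) with p_i = f_i/36:
  p = 2/36 = 0.055556: log2(p) = -4.169925, -p*log2(p) = 0.231663
  p = 15/36 = 0.416667: log2(p) = -1.263034, -p*log2(p) = 0.526264
  p = 19/36 = 0.527778: log2(p) = -0.921997, -p*log2(p) = 0.486610
H = 0.231663 + 0.526264 + 0.486610 = 1.244537

H = 1.2445 bits/symbol


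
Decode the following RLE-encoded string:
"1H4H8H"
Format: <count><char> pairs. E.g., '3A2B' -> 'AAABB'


Expanding each <count><char> pair:
  1H -> 'H'
  4H -> 'HHHH'
  8H -> 'HHHHHHHH'

Decoded = HHHHHHHHHHHHH


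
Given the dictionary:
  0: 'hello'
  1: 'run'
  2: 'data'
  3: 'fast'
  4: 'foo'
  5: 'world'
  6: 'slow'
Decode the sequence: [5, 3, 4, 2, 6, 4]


Look up each index in the dictionary:
  5 -> 'world'
  3 -> 'fast'
  4 -> 'foo'
  2 -> 'data'
  6 -> 'slow'
  4 -> 'foo'

Decoded: "world fast foo data slow foo"


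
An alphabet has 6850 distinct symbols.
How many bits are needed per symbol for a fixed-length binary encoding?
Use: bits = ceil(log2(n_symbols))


log2(6850) = 12.7419
Bracket: 2^12 = 4096 < 6850 <= 2^13 = 8192
So ceil(log2(6850)) = 13

bits = ceil(log2(6850)) = ceil(12.7419) = 13 bits


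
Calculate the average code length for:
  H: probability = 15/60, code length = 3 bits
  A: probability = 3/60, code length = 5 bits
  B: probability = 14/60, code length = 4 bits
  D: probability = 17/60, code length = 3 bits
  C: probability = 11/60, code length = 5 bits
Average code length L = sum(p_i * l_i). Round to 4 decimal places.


Weighted contributions p_i * l_i:
  H: (15/60) * 3 = 45/60
  A: (3/60) * 5 = 15/60
  B: (14/60) * 4 = 56/60
  D: (17/60) * 3 = 51/60
  C: (11/60) * 5 = 55/60
Sum = (45 + 15 + 56 + 51 + 55)/60 = 222/60

L = 222/60 = 3.7000 bits/symbol


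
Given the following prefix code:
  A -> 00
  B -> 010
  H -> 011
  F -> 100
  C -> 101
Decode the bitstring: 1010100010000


Decoding step by step:
Bits 101 -> C
Bits 010 -> B
Bits 00 -> A
Bits 100 -> F
Bits 00 -> A


Decoded message: CBAFA


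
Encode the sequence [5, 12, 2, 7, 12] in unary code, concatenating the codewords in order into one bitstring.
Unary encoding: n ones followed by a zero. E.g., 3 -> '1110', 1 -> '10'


Encode each number as n ones followed by a terminating 0:
  5 -> 111110 (6 bits)
  12 -> 1111111111110 (13 bits)
  2 -> 110 (3 bits)
  7 -> 11111110 (8 bits)
  12 -> 1111111111110 (13 bits)
Total length = 6 + 13 + 3 + 8 + 13 = 43 bits.

Unary([5, 12, 2, 7, 12]) = 1111101111111111110110111111101111111111110 (43 bits)


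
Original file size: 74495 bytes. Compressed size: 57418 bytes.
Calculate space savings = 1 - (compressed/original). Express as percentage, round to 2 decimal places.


ratio = compressed/original = 57418/74495 = 0.770763
savings = 1 - ratio = 1 - 0.770763 = 0.229237
as a percentage: 0.229237 * 100 = 22.92%

Space savings = 1 - 57418/74495 = 22.92%


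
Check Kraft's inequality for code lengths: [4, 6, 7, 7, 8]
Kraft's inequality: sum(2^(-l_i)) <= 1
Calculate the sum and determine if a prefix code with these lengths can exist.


Sum = 2^(-4) + 2^(-6) + 2^(-7) + 2^(-7) + 2^(-8)
    = 0.0625 + 0.015625 + 0.0078125 + 0.0078125 + 0.00390625
    = 25/256 = 0.09765625
Since 0.09765625 <= 1, Kraft's inequality IS satisfied.
A prefix code with these lengths CAN exist.

Kraft sum = 0.09765625. Satisfied.


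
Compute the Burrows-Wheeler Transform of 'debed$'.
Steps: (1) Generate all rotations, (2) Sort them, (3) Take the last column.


Rotations (sorted):
  0: $debed -> last char: d
  1: bed$de -> last char: e
  2: d$debe -> last char: e
  3: debed$ -> last char: $
  4: ebed$d -> last char: d
  5: ed$deb -> last char: b


BWT = dee$db


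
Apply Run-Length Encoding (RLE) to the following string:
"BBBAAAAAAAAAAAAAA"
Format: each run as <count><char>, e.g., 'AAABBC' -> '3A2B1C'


Scanning runs left to right:
  i=0: run of 'B' x 3 -> '3B'
  i=3: run of 'A' x 14 -> '14A'

RLE = 3B14A


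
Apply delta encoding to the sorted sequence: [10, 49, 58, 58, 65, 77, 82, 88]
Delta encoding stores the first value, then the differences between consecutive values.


First value: 10
Deltas:
  49 - 10 = 39
  58 - 49 = 9
  58 - 58 = 0
  65 - 58 = 7
  77 - 65 = 12
  82 - 77 = 5
  88 - 82 = 6


Delta encoded: [10, 39, 9, 0, 7, 12, 5, 6]


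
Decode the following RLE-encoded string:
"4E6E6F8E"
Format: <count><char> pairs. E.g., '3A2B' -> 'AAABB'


Expanding each <count><char> pair:
  4E -> 'EEEE'
  6E -> 'EEEEEE'
  6F -> 'FFFFFF'
  8E -> 'EEEEEEEE'

Decoded = EEEEEEEEEEFFFFFFEEEEEEEE


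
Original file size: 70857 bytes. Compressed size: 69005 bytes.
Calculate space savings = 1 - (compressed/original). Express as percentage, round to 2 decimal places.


ratio = compressed/original = 69005/70857 = 0.973863
savings = 1 - ratio = 1 - 0.973863 = 0.026137
as a percentage: 0.026137 * 100 = 2.61%

Space savings = 1 - 69005/70857 = 2.61%


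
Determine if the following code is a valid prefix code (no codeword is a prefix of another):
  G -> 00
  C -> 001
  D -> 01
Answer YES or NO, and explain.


Checking each pair (does one codeword prefix another?):
  G='00' vs C='001': prefix -- VIOLATION

NO -- this is NOT a valid prefix code. G (00) is a prefix of C (001).


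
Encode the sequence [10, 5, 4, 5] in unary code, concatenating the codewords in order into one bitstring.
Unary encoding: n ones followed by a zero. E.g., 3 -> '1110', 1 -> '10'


Encode each number as n ones followed by a terminating 0:
  10 -> 11111111110 (11 bits)
  5 -> 111110 (6 bits)
  4 -> 11110 (5 bits)
  5 -> 111110 (6 bits)
Total length = 11 + 6 + 5 + 6 = 28 bits.

Unary([10, 5, 4, 5]) = 1111111111011111011110111110 (28 bits)


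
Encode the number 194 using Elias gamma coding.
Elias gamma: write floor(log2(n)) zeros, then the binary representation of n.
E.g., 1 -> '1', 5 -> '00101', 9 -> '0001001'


num_bits = floor(log2(194)) + 1 = 8
leading_zeros = num_bits - 1 = 7
binary(194) = 11000010

Elias gamma(194) = '0000000' + '11000010' = 000000011000010 (15 bits)


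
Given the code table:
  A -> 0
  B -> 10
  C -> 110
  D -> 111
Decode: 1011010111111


Decoding:
10 -> B
110 -> C
10 -> B
111 -> D
111 -> D


Result: BCBDD


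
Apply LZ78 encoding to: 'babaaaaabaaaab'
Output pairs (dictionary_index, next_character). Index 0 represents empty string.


LZ78 encoding steps:
Dictionary: {0: ''}
Step 1: w='' (idx 0), next='b' -> output (0, 'b'), add 'b' as idx 1
Step 2: w='' (idx 0), next='a' -> output (0, 'a'), add 'a' as idx 2
Step 3: w='b' (idx 1), next='a' -> output (1, 'a'), add 'ba' as idx 3
Step 4: w='a' (idx 2), next='a' -> output (2, 'a'), add 'aa' as idx 4
Step 5: w='aa' (idx 4), next='b' -> output (4, 'b'), add 'aab' as idx 5
Step 6: w='aa' (idx 4), next='a' -> output (4, 'a'), add 'aaa' as idx 6
Step 7: w='a' (idx 2), next='b' -> output (2, 'b'), add 'ab' as idx 7


Encoded: [(0, 'b'), (0, 'a'), (1, 'a'), (2, 'a'), (4, 'b'), (4, 'a'), (2, 'b')]


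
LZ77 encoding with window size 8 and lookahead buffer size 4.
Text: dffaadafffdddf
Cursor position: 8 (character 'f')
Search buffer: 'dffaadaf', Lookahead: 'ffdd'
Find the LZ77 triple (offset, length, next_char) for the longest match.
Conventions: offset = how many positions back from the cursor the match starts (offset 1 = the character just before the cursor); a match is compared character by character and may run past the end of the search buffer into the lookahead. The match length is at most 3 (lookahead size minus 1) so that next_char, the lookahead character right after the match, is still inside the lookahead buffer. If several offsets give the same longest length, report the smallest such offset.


Try each offset into the search buffer:
  offset=1 (pos 7, char 'f'): match length 2
  offset=2 (pos 6, char 'a'): match length 0
  offset=3 (pos 5, char 'd'): match length 0
  offset=4 (pos 4, char 'a'): match length 0
  offset=5 (pos 3, char 'a'): match length 0
  offset=6 (pos 2, char 'f'): match length 1
  offset=7 (pos 1, char 'f'): match length 2
  offset=8 (pos 0, char 'd'): match length 0
Longest match has length 2, found at offsets 1, 7; take the smallest, offset 1.
next_char = character at position 8 + 2 = 10 -> 'd'

Best match: offset=1, length=2 (matching 'ff' starting at position 7)
LZ77 triple: (1, 2, 'd')


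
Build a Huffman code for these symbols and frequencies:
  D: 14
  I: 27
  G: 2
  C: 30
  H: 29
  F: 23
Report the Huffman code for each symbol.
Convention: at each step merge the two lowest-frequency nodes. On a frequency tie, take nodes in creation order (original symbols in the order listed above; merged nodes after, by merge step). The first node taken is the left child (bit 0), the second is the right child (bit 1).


Huffman tree construction:
Step 1: Merge G(2) + D(14) = 16
Step 2: Merge (G+D)(16) + F(23) = 39
Step 3: Merge I(27) + H(29) = 56
Step 4: Merge C(30) + ((G+D)+F)(39) = 69
Step 5: Merge (I+H)(56) + (C+((G+D)+F))(69) = 125
Read each symbol's code off the tree from the root (left child = 0, right child = 1).

Codes:
  D: 1101 (length 4)
  I: 00 (length 2)
  G: 1100 (length 4)
  C: 10 (length 2)
  H: 01 (length 2)
  F: 111 (length 3)
Average code length: 305/125 = 2.4400 bits/symbol


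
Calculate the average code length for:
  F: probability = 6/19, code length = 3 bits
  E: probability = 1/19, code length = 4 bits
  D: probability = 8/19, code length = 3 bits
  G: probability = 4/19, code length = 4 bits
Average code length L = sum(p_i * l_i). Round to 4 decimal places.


Weighted contributions p_i * l_i:
  F: (6/19) * 3 = 18/19
  E: (1/19) * 4 = 4/19
  D: (8/19) * 3 = 24/19
  G: (4/19) * 4 = 16/19
Sum = (18 + 4 + 24 + 16)/19 = 62/19

L = 62/19 = 3.2632 bits/symbol


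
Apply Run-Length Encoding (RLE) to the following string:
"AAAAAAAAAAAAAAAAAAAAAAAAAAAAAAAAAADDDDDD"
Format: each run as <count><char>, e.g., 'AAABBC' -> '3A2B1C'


Scanning runs left to right:
  i=0: run of 'A' x 34 -> '34A'
  i=34: run of 'D' x 6 -> '6D'

RLE = 34A6D


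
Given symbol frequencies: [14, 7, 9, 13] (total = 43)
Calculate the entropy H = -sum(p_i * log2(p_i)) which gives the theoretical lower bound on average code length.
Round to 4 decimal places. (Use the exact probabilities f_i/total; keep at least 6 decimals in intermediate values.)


Per-symbol terms -p_i * log2(p_i) with p_i = f_i/43:
  p = 14/43 = 0.325581: log2(p) = -1.618910, -p*log2(p) = 0.527087
  p = 7/43 = 0.162791: log2(p) = -2.618910, -p*log2(p) = 0.426334
  p = 9/43 = 0.209302: log2(p) = -2.256340, -p*log2(p) = 0.472257
  p = 13/43 = 0.302326: log2(p) = -1.725825, -p*log2(p) = 0.521761
H = 0.527087 + 0.426334 + 0.472257 + 0.521761 = 1.947439

H = 1.9474 bits/symbol


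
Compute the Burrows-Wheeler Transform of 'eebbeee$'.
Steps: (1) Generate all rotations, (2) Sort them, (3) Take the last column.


Rotations (sorted):
  0: $eebbeee -> last char: e
  1: bbeee$ee -> last char: e
  2: beee$eeb -> last char: b
  3: e$eebbee -> last char: e
  4: ebbeee$e -> last char: e
  5: ee$eebbe -> last char: e
  6: eebbeee$ -> last char: $
  7: eee$eebb -> last char: b


BWT = eebeee$b


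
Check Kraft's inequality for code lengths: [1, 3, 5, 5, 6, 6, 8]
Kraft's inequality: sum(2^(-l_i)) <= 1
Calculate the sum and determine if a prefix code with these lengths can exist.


Sum = 2^(-1) + 2^(-3) + 2^(-5) + 2^(-5) + 2^(-6) + 2^(-6) + 2^(-8)
    = 0.5 + 0.125 + 0.03125 + 0.03125 + 0.015625 + 0.015625 + 0.00390625
    = 185/256 = 0.72265625
Since 0.72265625 <= 1, Kraft's inequality IS satisfied.
A prefix code with these lengths CAN exist.

Kraft sum = 0.72265625. Satisfied.


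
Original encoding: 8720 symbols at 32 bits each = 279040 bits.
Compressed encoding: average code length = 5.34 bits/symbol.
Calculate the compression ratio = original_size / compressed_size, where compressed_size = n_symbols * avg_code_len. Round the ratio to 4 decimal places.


original_size = n_symbols * orig_bits = 8720 * 32 = 279040 bits
compressed_size = n_symbols * avg_code_len = 8720 * 5.34 = 46564.8 bits
ratio = original_size / compressed_size = 279040 / 46564.8 = 5.9925

Compression ratio = 5.9925


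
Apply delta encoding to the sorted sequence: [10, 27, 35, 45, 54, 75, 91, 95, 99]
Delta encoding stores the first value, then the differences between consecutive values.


First value: 10
Deltas:
  27 - 10 = 17
  35 - 27 = 8
  45 - 35 = 10
  54 - 45 = 9
  75 - 54 = 21
  91 - 75 = 16
  95 - 91 = 4
  99 - 95 = 4


Delta encoded: [10, 17, 8, 10, 9, 21, 16, 4, 4]


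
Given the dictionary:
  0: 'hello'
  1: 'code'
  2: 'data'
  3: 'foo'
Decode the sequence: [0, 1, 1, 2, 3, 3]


Look up each index in the dictionary:
  0 -> 'hello'
  1 -> 'code'
  1 -> 'code'
  2 -> 'data'
  3 -> 'foo'
  3 -> 'foo'

Decoded: "hello code code data foo foo"


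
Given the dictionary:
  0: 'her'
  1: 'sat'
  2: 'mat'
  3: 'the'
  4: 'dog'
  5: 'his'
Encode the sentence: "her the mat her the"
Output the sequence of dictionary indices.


Look up each word in the dictionary:
  'her' -> 0
  'the' -> 3
  'mat' -> 2
  'her' -> 0
  'the' -> 3

Encoded: [0, 3, 2, 0, 3]


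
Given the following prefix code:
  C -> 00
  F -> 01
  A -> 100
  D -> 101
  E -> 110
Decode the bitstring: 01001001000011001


Decoding step by step:
Bits 01 -> F
Bits 00 -> C
Bits 100 -> A
Bits 100 -> A
Bits 00 -> C
Bits 110 -> E
Bits 01 -> F


Decoded message: FCAACEF


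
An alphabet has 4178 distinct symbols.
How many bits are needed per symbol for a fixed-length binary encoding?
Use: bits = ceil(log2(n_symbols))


log2(4178) = 12.0286
Bracket: 2^12 = 4096 < 4178 <= 2^13 = 8192
So ceil(log2(4178)) = 13

bits = ceil(log2(4178)) = ceil(12.0286) = 13 bits


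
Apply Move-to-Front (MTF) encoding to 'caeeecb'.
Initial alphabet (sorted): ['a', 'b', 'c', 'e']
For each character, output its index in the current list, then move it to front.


MTF encoding:
'c': index 2 in ['a', 'b', 'c', 'e'] -> ['c', 'a', 'b', 'e']
'a': index 1 in ['c', 'a', 'b', 'e'] -> ['a', 'c', 'b', 'e']
'e': index 3 in ['a', 'c', 'b', 'e'] -> ['e', 'a', 'c', 'b']
'e': index 0 in ['e', 'a', 'c', 'b'] -> ['e', 'a', 'c', 'b']
'e': index 0 in ['e', 'a', 'c', 'b'] -> ['e', 'a', 'c', 'b']
'c': index 2 in ['e', 'a', 'c', 'b'] -> ['c', 'e', 'a', 'b']
'b': index 3 in ['c', 'e', 'a', 'b'] -> ['b', 'c', 'e', 'a']


Output: [2, 1, 3, 0, 0, 2, 3]


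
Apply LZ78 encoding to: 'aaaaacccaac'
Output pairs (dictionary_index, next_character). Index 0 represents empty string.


LZ78 encoding steps:
Dictionary: {0: ''}
Step 1: w='' (idx 0), next='a' -> output (0, 'a'), add 'a' as idx 1
Step 2: w='a' (idx 1), next='a' -> output (1, 'a'), add 'aa' as idx 2
Step 3: w='aa' (idx 2), next='c' -> output (2, 'c'), add 'aac' as idx 3
Step 4: w='' (idx 0), next='c' -> output (0, 'c'), add 'c' as idx 4
Step 5: w='c' (idx 4), next='a' -> output (4, 'a'), add 'ca' as idx 5
Step 6: w='a' (idx 1), next='c' -> output (1, 'c'), add 'ac' as idx 6


Encoded: [(0, 'a'), (1, 'a'), (2, 'c'), (0, 'c'), (4, 'a'), (1, 'c')]


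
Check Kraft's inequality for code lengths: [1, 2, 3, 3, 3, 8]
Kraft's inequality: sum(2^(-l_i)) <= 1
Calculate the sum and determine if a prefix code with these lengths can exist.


Sum = 2^(-1) + 2^(-2) + 2^(-3) + 2^(-3) + 2^(-3) + 2^(-8)
    = 0.5 + 0.25 + 0.125 + 0.125 + 0.125 + 0.00390625
    = 289/256 = 1.12890625
Since 1.12890625 > 1, Kraft's inequality is NOT satisfied.
A prefix code with these lengths CANNOT exist.

Kraft sum = 1.12890625. Not satisfied.


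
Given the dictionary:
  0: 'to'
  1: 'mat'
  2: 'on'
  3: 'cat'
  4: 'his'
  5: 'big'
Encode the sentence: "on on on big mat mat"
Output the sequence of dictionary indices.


Look up each word in the dictionary:
  'on' -> 2
  'on' -> 2
  'on' -> 2
  'big' -> 5
  'mat' -> 1
  'mat' -> 1

Encoded: [2, 2, 2, 5, 1, 1]


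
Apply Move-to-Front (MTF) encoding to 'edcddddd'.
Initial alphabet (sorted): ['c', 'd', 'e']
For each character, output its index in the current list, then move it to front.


MTF encoding:
'e': index 2 in ['c', 'd', 'e'] -> ['e', 'c', 'd']
'd': index 2 in ['e', 'c', 'd'] -> ['d', 'e', 'c']
'c': index 2 in ['d', 'e', 'c'] -> ['c', 'd', 'e']
'd': index 1 in ['c', 'd', 'e'] -> ['d', 'c', 'e']
'd': index 0 in ['d', 'c', 'e'] -> ['d', 'c', 'e']
'd': index 0 in ['d', 'c', 'e'] -> ['d', 'c', 'e']
'd': index 0 in ['d', 'c', 'e'] -> ['d', 'c', 'e']
'd': index 0 in ['d', 'c', 'e'] -> ['d', 'c', 'e']


Output: [2, 2, 2, 1, 0, 0, 0, 0]
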